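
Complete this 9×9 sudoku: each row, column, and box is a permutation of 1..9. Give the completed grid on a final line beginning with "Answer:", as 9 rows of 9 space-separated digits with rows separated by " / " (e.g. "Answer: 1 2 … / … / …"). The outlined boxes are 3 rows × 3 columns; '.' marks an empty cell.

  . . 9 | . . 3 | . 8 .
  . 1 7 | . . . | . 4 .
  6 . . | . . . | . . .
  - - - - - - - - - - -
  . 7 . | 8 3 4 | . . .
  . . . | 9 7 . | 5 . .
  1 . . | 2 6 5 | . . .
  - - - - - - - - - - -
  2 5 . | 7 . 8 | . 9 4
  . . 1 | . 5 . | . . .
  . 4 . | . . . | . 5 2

Step 1. [r7c5∈{1}] r7c5 is down to just 1, so r7c5=1.
Step 2. [r9c7∈{1,3,6,7,8}] 1 has one home in row 9: r9c7. So r9c7=1.
Step 3. [r3c6∈{1,2,7,9}] col 6 places 7 nowhere but r3c6, so r3c6=7.
Step 4. [r1c2∈{2}] only 2 remains possible at r1c2 ⇒ r1c2=2.
Step 5. [r6c7∈{3,4,7,8,9}] col 7 places 4 nowhere but r6c7 ⇒ r6c7=4.
Step 6. [r8c7∈{3,6,7,8}] r8c7 is the only open cell in col 7 admitting 8, so r8c7=8.
Step 7. [r9c5∈{9}] r9c5 has the single candidate 9, so r9c5=9.
Step 8. [r9c6∈{6}] r9c6's peers cover all but 6 ⇒ r9c6=6.
Step 9. [r1c5∈{4}] only 4 remains possible at r1c5, so r1c5=4.
Step 10. [r1c1∈{5}] only 5 remains possible at r1c1. So r1c1=5.
Step 11. [r4c1∈{9}] r4c1 has the single candidate 9, so r4c1=9.
Step 12. [r6c9∈{3,7,8,9}] in row 6, 9 fits only at r6c9 ⇒ r6c9=9.
Step 13. [r5c9∈{1,3,6,8}] in col 9, 8 fits only at r5c9 ⇒ r5c9=8.
Step 14. [r3c3∈{3,4,8}] r3c3 is the only open cell in row 3 admitting 4. So r3c3=4.
Step 15. [r3c7∈{2,3,9}] across row 3, 9 lands solely at r3c7 ⇒ r3c7=9.
Step 16. [r9c4∈{3}] r9c4 is down to just 3. So r9c4=3.
Step 17. [r1c7∈{6,7}] col 7 places 7 nowhere but r1c7, so r1c7=7.
Step 18. [r8c9∈{3,6,7}] in col 9, 7 fits only at r8c9. So r8c9=7.
Step 19. [r8c1∈{3}] r8c1 has the single candidate 3, so r8c1=3.
Step 20. [r3c2∈{3,8}] box 1 places 3 nowhere but r3c2, so r3c2=3.
Step 21. [r5c2∈{6}] only 6 remains possible at r5c2. So r5c2=6.
Step 22. [r2c9∈{3,5,6}] in col 9, 3 fits only at r2c9. So r2c9=3.
Step 23. [r2c4∈{5,6}] across row 2, 5 lands solely at r2c4. So r2c4=5.
Step 24. [r2c7∈{2,6}] across row 2, 6 lands solely at r2c7 ⇒ r2c7=6.
Step 25. [r1c9∈{1}] only 1 remains possible at r1c9, so r1c9=1.
Step 26. [r4c8∈{1,2,6}] r4c8 is the only open cell in row 4 admitting 1 ⇒ r4c8=1.
Step 27. [r4c7∈{2}] r4c7's peers cover all but 2 ⇒ r4c7=2.
Step 28. [r9c3∈{8}] r9c3 has the single candidate 8. So r9c3=8.
Step 29. [r6c3∈{3}] nothing but 3 survives at r6c3 ⇒ r6c3=3.
Step 30. [r3c5∈{2,8}] in row 3, 8 fits only at r3c5 ⇒ r3c5=8.
Step 31. [r2c6∈{2,9}] in row 2, 9 fits only at r2c6, so r2c6=9.
Step 32. [r8c2∈{9}] nothing but 9 survives at r8c2, so r8c2=9.
Step 33. [r5c8∈{3}] nothing but 3 survives at r5c8, so r5c8=3.
Step 34. [r6c8∈{7}] nothing but 7 survives at r6c8. So r6c8=7.
Step 35. [r3c4∈{1}] nothing but 1 survives at r3c4. So r3c4=1.
Step 36. [r2c1∈{8}] nothing but 8 survives at r2c1, so r2c1=8.
Step 37. [r5c3∈{2}] r5c3's peers cover all but 2 ⇒ r5c3=2.
Step 38. [r8c6∈{2}] only 2 remains possible at r8c6. So r8c6=2.
Step 39. [r7c7∈{3}] nothing but 3 survives at r7c7, so r7c7=3.
Step 40. [r3c8∈{2}] r3c8 has the single candidate 2, so r3c8=2.
Step 41. [r8c4∈{4}] r8c4 has the single candidate 4 ⇒ r8c4=4.
Step 42. [r5c1∈{4}] r5c1 is down to just 4. So r5c1=4.
Step 43. [r4c9∈{6}] nothing but 6 survives at r4c9. So r4c9=6.
Step 44. [r3c9∈{5}] r3c9's peers cover all but 5, so r3c9=5.
Step 45. [r7c3∈{6}] nothing but 6 survives at r7c3. So r7c3=6.
Step 46. [r6c2∈{8}] r6c2 is down to just 8. So r6c2=8.
Step 47. [r5c6∈{1}] only 1 remains possible at r5c6, so r5c6=1.
Step 48. [r4c3∈{5}] r4c3 is down to just 5. So r4c3=5.
Step 49. [r9c1∈{7}] only 7 remains possible at r9c1 ⇒ r9c1=7.
Step 50. [r8c8∈{6}] r8c8 is down to just 6, so r8c8=6.
Step 51. [r2c5∈{2}] r2c5 is down to just 2 ⇒ r2c5=2.
Step 52. [r1c4∈{6}] r1c4 has the single candidate 6, so r1c4=6.

Answer: 5 2 9 6 4 3 7 8 1 / 8 1 7 5 2 9 6 4 3 / 6 3 4 1 8 7 9 2 5 / 9 7 5 8 3 4 2 1 6 / 4 6 2 9 7 1 5 3 8 / 1 8 3 2 6 5 4 7 9 / 2 5 6 7 1 8 3 9 4 / 3 9 1 4 5 2 8 6 7 / 7 4 8 3 9 6 1 5 2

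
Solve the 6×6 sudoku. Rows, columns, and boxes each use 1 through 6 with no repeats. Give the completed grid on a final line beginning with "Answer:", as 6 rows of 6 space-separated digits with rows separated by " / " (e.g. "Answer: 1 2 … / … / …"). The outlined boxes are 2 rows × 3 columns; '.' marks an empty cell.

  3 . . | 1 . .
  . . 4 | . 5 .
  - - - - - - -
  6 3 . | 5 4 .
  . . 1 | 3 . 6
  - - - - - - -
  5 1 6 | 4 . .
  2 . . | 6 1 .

Step 1. [r2c4∈{2}] r2c4 has the single candidate 2 ⇒ r2c4=2.
Step 2. [r4c5∈{2}] r4c5 has the single candidate 2 ⇒ r4c5=2.
Step 3. [r1c2∈{2,5,6}] col 2 places 2 nowhere but r1c2, so r1c2=2.
Step 4. [r5c5∈{3}] nothing but 3 survives at r5c5. So r5c5=3.
Step 5. [r4c1∈{4}] r4c1 is down to just 4, so r4c1=4.
Step 6. [r2c1∈{1}] r2c1 has the single candidate 1. So r2c1=1.
Step 7. [r2c6∈{3}] only 3 remains possible at r2c6 ⇒ r2c6=3.
Step 8. [r3c6∈{1}] r3c6 is down to just 1, so r3c6=1.
Step 9. [r1c5∈{6}] r1c5 has the single candidate 6, so r1c5=6.
Step 10. [r2c2∈{6}] nothing but 6 survives at r2c2 ⇒ r2c2=6.
Step 11. [r6c2∈{4}] r6c2 has the single candidate 4, so r6c2=4.
Step 12. [r5c6∈{2}] r5c6 has the single candidate 2 ⇒ r5c6=2.
Step 13. [r1c6∈{4}] only 4 remains possible at r1c6 ⇒ r1c6=4.
Step 14. [r4c2∈{5}] only 5 remains possible at r4c2. So r4c2=5.
Step 15. [r6c6∈{5}] r6c6's peers cover all but 5, so r6c6=5.
Step 16. [r3c3∈{2}] only 2 remains possible at r3c3 ⇒ r3c3=2.
Step 17. [r1c3∈{5}] r1c3 has the single candidate 5. So r1c3=5.
Step 18. [r6c3∈{3}] nothing but 3 survives at r6c3, so r6c3=3.

Answer: 3 2 5 1 6 4 / 1 6 4 2 5 3 / 6 3 2 5 4 1 / 4 5 1 3 2 6 / 5 1 6 4 3 2 / 2 4 3 6 1 5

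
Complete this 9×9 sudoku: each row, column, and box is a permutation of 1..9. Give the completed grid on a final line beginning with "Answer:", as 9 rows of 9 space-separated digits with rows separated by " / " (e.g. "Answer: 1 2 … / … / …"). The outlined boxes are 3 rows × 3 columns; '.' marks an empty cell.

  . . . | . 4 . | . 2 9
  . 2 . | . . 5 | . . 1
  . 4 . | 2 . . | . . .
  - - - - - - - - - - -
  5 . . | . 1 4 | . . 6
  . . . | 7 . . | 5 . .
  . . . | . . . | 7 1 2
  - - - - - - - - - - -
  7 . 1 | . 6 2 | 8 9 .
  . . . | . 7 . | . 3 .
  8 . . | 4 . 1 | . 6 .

Step 1. [r4c3∈{2,3,7,8,9}] across row 4, 2 lands solely at r4c3 ⇒ r4c3=2.
Step 2. [r4c8∈{8}] r4c8 has the single candidate 8 ⇒ r4c8=8.
Step 3. [r3c1∈{1,3,6,9}] r3c1 is the only open cell in row 3 admitting 1, so r3c1=1.
Step 4. [r3c9∈{3,5,7,8}] 8 has one home in col 9: r3c9 ⇒ r3c9=8.
Step 5. [r5c9∈{3,4}] in col 9, 3 fits only at r5c9 ⇒ r5c9=3.
Step 6. [r8c1∈{2,4,6,9}] 2 has one home in col 1: r8c1, so r8c1=2.
Step 7. [r8c3∈{4,5,6,9}] 4 has one home in box 7: r8c3. So r8c3=4.
Step 8. [r8c2∈{5,6,9}] in row 8, 6 fits only at r8c2. So r8c2=6.
Step 9. [r6c1∈{3,4,6,9}] r6c1 is the only open cell in row 6 admitting 4, so r6c1=4.
Step 10. [r2c7∈{3,4,6}] in col 7, 4 fits only at r2c7. So r2c7=4.
Step 11. [r4c2∈{3,7,9}] across row 4, 7 lands solely at r4c2. So r4c2=7.
Step 12. [r4c4∈{3,9}] across row 4, 3 lands solely at r4c4, so r4c4=3.
Step 13. [r9c5∈{3,5,9}] across box 8, 3 lands solely at r9c5 ⇒ r9c5=3.
Step 14. [r3c5∈{9}] nothing but 9 survives at r3c5. So r3c5=9.
Step 15. [r2c5∈{8}] r2c5 has the single candidate 8. So r2c5=8.
Step 16. [r2c4∈{6}] r2c4's peers cover all but 6 ⇒ r2c4=6.
Step 17. [r7c4∈{5}] r7c4 is down to just 5 ⇒ r7c4=5.
Step 18. [r7c2∈{3}] r7c2's peers cover all but 3 ⇒ r7c2=3.
Step 19. [r6c3∈{3,6,8,9}] row 6 places 3 nowhere but r6c3 ⇒ r6c3=3.
Step 20. [r6c6∈{6,8,9}] 6 has one home in row 6: r6c6. So r6c6=6.
Step 21. [r2c1∈{3,9}] across row 2, 3 lands solely at r2c1. So r2c1=3.
Step 22. [r5c1∈{6,9}] across col 1, 9 lands solely at r5c1 ⇒ r5c1=9.
Step 23. [r6c2∈{8}] r6c2's peers cover all but 8 ⇒ r6c2=8.
Step 24. [r1c1∈{6}] r1c1 has the single candidate 6, so r1c1=6.
Step 25. [r1c2∈{5}] r1c2 has the single candidate 5 ⇒ r1c2=5.
Step 26. [r3c3∈{7}] only 7 remains possible at r3c3. So r3c3=7.
Step 27. [r1c7∈{3}] only 3 remains possible at r1c7 ⇒ r1c7=3.
Step 28. [r8c6∈{8,9}] r8c6 is the only open cell in col 6 admitting 9. So r8c6=9.
Step 29. [r9c3∈{5,9}] across col 3, 5 lands solely at r9c3 ⇒ r9c3=5.
Step 30. [r3c6∈{3}] r3c6 is down to just 3, so r3c6=3.
Step 31. [r2c8∈{7}] r2c8 has the single candidate 7, so r2c8=7.
Step 32. [r5c2∈{1}] r5c2 has the single candidate 1. So r5c2=1.
Step 33. [r9c9∈{7}] only 7 remains possible at r9c9, so r9c9=7.
Step 34. [r9c2∈{9}] r9c2 has the single candidate 9 ⇒ r9c2=9.
Step 35. [r8c4∈{8}] r8c4's peers cover all but 8. So r8c4=8.
Step 36. [r1c6∈{7}] r1c6 has the single candidate 7 ⇒ r1c6=7.
Step 37. [r6c5∈{5}] r6c5 is down to just 5. So r6c5=5.
Step 38. [r1c4∈{1}] only 1 remains possible at r1c4. So r1c4=1.
Step 39. [r7c9∈{4}] r7c9 is down to just 4 ⇒ r7c9=4.
Step 40. [r5c6∈{8}] only 8 remains possible at r5c6, so r5c6=8.
Step 41. [r4c7∈{9}] r4c7 is down to just 9. So r4c7=9.
Step 42. [r8c9∈{5}] nothing but 5 survives at r8c9. So r8c9=5.
Step 43. [r3c8∈{5}] r3c8 has the single candidate 5. So r3c8=5.
Step 44. [r9c7∈{2}] only 2 remains possible at r9c7 ⇒ r9c7=2.
Step 45. [r1c3∈{8}] r1c3's peers cover all but 8 ⇒ r1c3=8.
Step 46. [r6c4∈{9}] only 9 remains possible at r6c4. So r6c4=9.
Step 47. [r5c8∈{4}] nothing but 4 survives at r5c8. So r5c8=4.
Step 48. [r5c3∈{6}] r5c3 has the single candidate 6, so r5c3=6.
Step 49. [r8c7∈{1}] nothing but 1 survives at r8c7 ⇒ r8c7=1.
Step 50. [r3c7∈{6}] r3c7's peers cover all but 6. So r3c7=6.
Step 51. [r5c5∈{2}] only 2 remains possible at r5c5. So r5c5=2.
Step 52. [r2c3∈{9}] nothing but 9 survives at r2c3 ⇒ r2c3=9.

Answer: 6 5 8 1 4 7 3 2 9 / 3 2 9 6 8 5 4 7 1 / 1 4 7 2 9 3 6 5 8 / 5 7 2 3 1 4 9 8 6 / 9 1 6 7 2 8 5 4 3 / 4 8 3 9 5 6 7 1 2 / 7 3 1 5 6 2 8 9 4 / 2 6 4 8 7 9 1 3 5 / 8 9 5 4 3 1 2 6 7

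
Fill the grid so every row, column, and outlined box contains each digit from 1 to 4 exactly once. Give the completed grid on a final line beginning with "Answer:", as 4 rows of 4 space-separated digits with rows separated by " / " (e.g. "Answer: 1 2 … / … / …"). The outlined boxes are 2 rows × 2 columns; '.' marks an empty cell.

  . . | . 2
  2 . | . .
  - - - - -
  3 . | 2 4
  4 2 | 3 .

Step 1. [r1c1∈{1}] r1c1 has the single candidate 1 ⇒ r1c1=1.
Step 2. [r2c4∈{1,3}] 3 has one home in col 4: r2c4, so r2c4=3.
Step 3. [r1c3∈{4}] r1c3 has the single candidate 4, so r1c3=4.
Step 4. [r4c4∈{1}] r4c4 has the single candidate 1 ⇒ r4c4=1.
Step 5. [r1c2∈{3}] only 3 remains possible at r1c2 ⇒ r1c2=3.
Step 6. [r3c2∈{1}] r3c2 is down to just 1, so r3c2=1.
Step 7. [r2c3∈{1}] r2c3 has the single candidate 1 ⇒ r2c3=1.
Step 8. [r2c2∈{4}] r2c2's peers cover all but 4 ⇒ r2c2=4.

Answer: 1 3 4 2 / 2 4 1 3 / 3 1 2 4 / 4 2 3 1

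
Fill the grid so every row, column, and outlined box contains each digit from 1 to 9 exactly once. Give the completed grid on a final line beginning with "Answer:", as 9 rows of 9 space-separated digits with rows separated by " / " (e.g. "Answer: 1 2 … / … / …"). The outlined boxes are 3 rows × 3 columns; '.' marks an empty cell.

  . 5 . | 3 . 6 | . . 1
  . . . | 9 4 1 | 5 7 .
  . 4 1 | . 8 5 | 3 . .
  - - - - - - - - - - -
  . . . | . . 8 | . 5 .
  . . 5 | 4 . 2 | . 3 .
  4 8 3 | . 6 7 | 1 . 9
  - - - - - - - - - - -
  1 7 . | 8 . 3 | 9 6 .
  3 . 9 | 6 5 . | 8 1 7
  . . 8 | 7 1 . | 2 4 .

Step 1. [r3c1∈{2,6,7,9}] r3c1 is the only open cell in row 3 admitting 7. So r3c1=7.
Step 2. [r1c3∈{2}] r1c3's peers cover all but 2 ⇒ r1c3=2.
Step 3. [r2c9∈{2,6,8}] in row 2, 2 fits only at r2c9 ⇒ r2c9=2.
Step 4. [r9c2∈{6}] only 6 remains possible at r9c2. So r9c2=6.
Step 5. [r1c1∈{8,9}] across box 1, 9 lands solely at r1c1. So r1c1=9.
Step 6. [r5c1∈{6}] r5c1 is down to just 6 ⇒ r5c1=6.
Step 7. [r4c7∈{4,6,7}] across col 7, 6 lands solely at r4c7, so r4c7=6.
Step 8. [r5c2∈{1,9}] 1 has one home in row 5: r5c2, so r5c2=1.
Step 9. [r4c2∈{2,9}] across col 2, 9 lands solely at r4c2. So r4c2=9.
Step 10. [r9c9∈{3,5}] across row 9, 3 lands solely at r9c9. So r9c9=3.
Step 11. [r4c5∈{3}] r4c5 is down to just 3, so r4c5=3.
Step 12. [r1c8∈{8}] r1c8 has the single candidate 8, so r1c8=8.
Step 13. [r9c1∈{5}] only 5 remains possible at r9c1, so r9c1=5.
Step 14. [r5c9∈{8}] only 8 remains possible at r5c9 ⇒ r5c9=8.
Step 15. [r4c4∈{1}] r4c4's peers cover all but 1, so r4c4=1.
Step 16. [r3c9∈{6}] r3c9 has the single candidate 6. So r3c9=6.
Step 17. [r2c3∈{6}] only 6 remains possible at r2c3, so r2c3=6.
Step 18. [r2c1∈{8}] nothing but 8 survives at r2c1. So r2c1=8.
Step 19. [r4c9∈{4}] nothing but 4 survives at r4c9, so r4c9=4.
Step 20. [r6c4∈{5}] r6c4 has the single candidate 5. So r6c4=5.
Step 21. [r8c6∈{4}] nothing but 4 survives at r8c6 ⇒ r8c6=4.
Step 22. [r6c8∈{2}] r6c8's peers cover all but 2, so r6c8=2.
Step 23. [r7c5∈{2}] r7c5 is down to just 2 ⇒ r7c5=2.
Step 24. [r5c5∈{9}] r5c5's peers cover all but 9, so r5c5=9.
Step 25. [r4c1∈{2}] r4c1's peers cover all but 2. So r4c1=2.
Step 26. [r9c6∈{9}] r9c6 has the single candidate 9. So r9c6=9.
Step 27. [r1c7∈{4}] only 4 remains possible at r1c7 ⇒ r1c7=4.
Step 28. [r3c8∈{9}] nothing but 9 survives at r3c8. So r3c8=9.
Step 29. [r3c4∈{2}] r3c4 is down to just 2. So r3c4=2.
Step 30. [r8c2∈{2}] r8c2 has the single candidate 2, so r8c2=2.
Step 31. [r4c3∈{7}] nothing but 7 survives at r4c3 ⇒ r4c3=7.
Step 32. [r7c9∈{5}] r7c9 is down to just 5 ⇒ r7c9=5.
Step 33. [r2c2∈{3}] only 3 remains possible at r2c2, so r2c2=3.
Step 34. [r1c5∈{7}] r1c5 is down to just 7 ⇒ r1c5=7.
Step 35. [r5c7∈{7}] r5c7's peers cover all but 7. So r5c7=7.
Step 36. [r7c3∈{4}] r7c3's peers cover all but 4 ⇒ r7c3=4.

Answer: 9 5 2 3 7 6 4 8 1 / 8 3 6 9 4 1 5 7 2 / 7 4 1 2 8 5 3 9 6 / 2 9 7 1 3 8 6 5 4 / 6 1 5 4 9 2 7 3 8 / 4 8 3 5 6 7 1 2 9 / 1 7 4 8 2 3 9 6 5 / 3 2 9 6 5 4 8 1 7 / 5 6 8 7 1 9 2 4 3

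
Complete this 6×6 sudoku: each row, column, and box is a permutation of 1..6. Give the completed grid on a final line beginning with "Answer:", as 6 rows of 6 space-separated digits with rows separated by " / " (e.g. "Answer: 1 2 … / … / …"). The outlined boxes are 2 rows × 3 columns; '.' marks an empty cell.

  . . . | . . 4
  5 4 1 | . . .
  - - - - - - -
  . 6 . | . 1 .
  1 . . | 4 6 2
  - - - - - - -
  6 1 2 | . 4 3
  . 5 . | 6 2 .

Step 1. [r3c4∈{3,5}] r3c4 is the only open cell in box 4 admitting 3. So r3c4=3.
Step 2. [r1c2∈{2,3}] across col 2, 2 lands solely at r1c2, so r1c2=2.
Step 3. [r1c1∈{3}] only 3 remains possible at r1c1. So r1c1=3.
Step 4. [r6c1∈{4}] r6c1 is down to just 4 ⇒ r6c1=4.
Step 5. [r4c3∈{3,5}] in row 4, 5 fits only at r4c3. So r4c3=5.
Step 6. [r1c5∈{5}] r1c5's peers cover all but 5 ⇒ r1c5=5.
Step 7. [r3c1∈{2}] r3c1's peers cover all but 2, so r3c1=2.
Step 8. [r2c5∈{3}] r2c5's peers cover all but 3 ⇒ r2c5=3.
Step 9. [r4c2∈{3}] only 3 remains possible at r4c2 ⇒ r4c2=3.
Step 10. [r2c6∈{6}] only 6 remains possible at r2c6 ⇒ r2c6=6.
Step 11. [r3c6∈{5}] r3c6 has the single candidate 5 ⇒ r3c6=5.
Step 12. [r6c6∈{1}] only 1 remains possible at r6c6, so r6c6=1.
Step 13. [r5c4∈{5}] r5c4 has the single candidate 5, so r5c4=5.
Step 14. [r1c4∈{1}] only 1 remains possible at r1c4 ⇒ r1c4=1.
Step 15. [r3c3∈{4}] nothing but 4 survives at r3c3, so r3c3=4.
Step 16. [r1c3∈{6}] nothing but 6 survives at r1c3 ⇒ r1c3=6.
Step 17. [r2c4∈{2}] r2c4's peers cover all but 2 ⇒ r2c4=2.
Step 18. [r6c3∈{3}] r6c3 has the single candidate 3, so r6c3=3.

Answer: 3 2 6 1 5 4 / 5 4 1 2 3 6 / 2 6 4 3 1 5 / 1 3 5 4 6 2 / 6 1 2 5 4 3 / 4 5 3 6 2 1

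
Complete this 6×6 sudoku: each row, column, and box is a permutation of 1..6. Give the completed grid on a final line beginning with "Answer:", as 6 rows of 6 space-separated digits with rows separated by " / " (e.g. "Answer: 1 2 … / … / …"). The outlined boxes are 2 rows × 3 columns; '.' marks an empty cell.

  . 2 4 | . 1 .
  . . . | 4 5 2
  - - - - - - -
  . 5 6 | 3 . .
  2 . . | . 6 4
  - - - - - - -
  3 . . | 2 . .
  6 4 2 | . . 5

Step 1. [r5c2∈{1}] only 1 remains possible at r5c2. So r5c2=1.
Step 2. [r4c2∈{3}] r4c2's peers cover all but 3, so r4c2=3.
Step 3. [r4c3∈{1}] only 1 remains possible at r4c3, so r4c3=1.
Step 4. [r1c6∈{3,6}] 3 has one home in row 1: r1c6 ⇒ r1c6=3.
Step 5. [r6c5∈{3}] r6c5 is down to just 3 ⇒ r6c5=3.
Step 6. [r2c2∈{6}] nothing but 6 survives at r2c2. So r2c2=6.
Step 7. [r2c3∈{3}] nothing but 3 survives at r2c3 ⇒ r2c3=3.
Step 8. [r5c3∈{5}] only 5 remains possible at r5c3 ⇒ r5c3=5.
Step 9. [r1c1∈{5}] r1c1's peers cover all but 5, so r1c1=5.
Step 10. [r5c6∈{6}] r5c6 is down to just 6, so r5c6=6.
Step 11. [r3c5∈{2}] r3c5 is down to just 2, so r3c5=2.
Step 12. [r4c4∈{5}] nothing but 5 survives at r4c4, so r4c4=5.
Step 13. [r3c1∈{4}] nothing but 4 survives at r3c1 ⇒ r3c1=4.
Step 14. [r3c6∈{1}] only 1 remains possible at r3c6 ⇒ r3c6=1.
Step 15. [r5c5∈{4}] r5c5's peers cover all but 4 ⇒ r5c5=4.
Step 16. [r6c4∈{1}] nothing but 1 survives at r6c4 ⇒ r6c4=1.
Step 17. [r1c4∈{6}] only 6 remains possible at r1c4 ⇒ r1c4=6.
Step 18. [r2c1∈{1}] r2c1's peers cover all but 1, so r2c1=1.

Answer: 5 2 4 6 1 3 / 1 6 3 4 5 2 / 4 5 6 3 2 1 / 2 3 1 5 6 4 / 3 1 5 2 4 6 / 6 4 2 1 3 5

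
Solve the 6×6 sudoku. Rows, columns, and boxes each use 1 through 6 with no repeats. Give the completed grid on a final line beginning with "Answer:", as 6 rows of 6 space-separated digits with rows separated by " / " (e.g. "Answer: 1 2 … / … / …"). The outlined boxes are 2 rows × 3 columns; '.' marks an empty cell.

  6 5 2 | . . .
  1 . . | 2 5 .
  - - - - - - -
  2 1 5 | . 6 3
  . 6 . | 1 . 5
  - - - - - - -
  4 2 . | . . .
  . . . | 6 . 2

Step 1. [r6c2∈{3}] nothing but 3 survives at r6c2, so r6c2=3.
Step 2. [r5c6∈{1}] r5c6 is down to just 1, so r5c6=1.
Step 3. [r1c6∈{4}] r1c6 has the single candidate 4 ⇒ r1c6=4.
Step 4. [r4c3∈{3,4}] r4c3 is the only open cell in box 3 admitting 4 ⇒ r4c3=4.
Step 5. [r5c5∈{3}] r5c5 is down to just 3. So r5c5=3.
Step 6. [r3c4∈{4}] r3c4 is down to just 4, so r3c4=4.
Step 7. [r2c6∈{6}] only 6 remains possible at r2c6. So r2c6=6.
Step 8. [r6c3∈{1}] only 1 remains possible at r6c3 ⇒ r6c3=1.
Step 9. [r1c4∈{3}] nothing but 3 survives at r1c4. So r1c4=3.
Step 10. [r1c5∈{1}] r1c5's peers cover all but 1. So r1c5=1.
Step 11. [r2c2∈{4}] r2c2 has the single candidate 4 ⇒ r2c2=4.
Step 12. [r2c3∈{3}] r2c3's peers cover all but 3. So r2c3=3.
Step 13. [r5c4∈{5}] only 5 remains possible at r5c4 ⇒ r5c4=5.
Step 14. [r4c1∈{3}] nothing but 3 survives at r4c1 ⇒ r4c1=3.
Step 15. [r6c5∈{4}] r6c5's peers cover all but 4 ⇒ r6c5=4.
Step 16. [r6c1∈{5}] only 5 remains possible at r6c1. So r6c1=5.
Step 17. [r4c5∈{2}] r4c5 has the single candidate 2. So r4c5=2.
Step 18. [r5c3∈{6}] r5c3's peers cover all but 6, so r5c3=6.

Answer: 6 5 2 3 1 4 / 1 4 3 2 5 6 / 2 1 5 4 6 3 / 3 6 4 1 2 5 / 4 2 6 5 3 1 / 5 3 1 6 4 2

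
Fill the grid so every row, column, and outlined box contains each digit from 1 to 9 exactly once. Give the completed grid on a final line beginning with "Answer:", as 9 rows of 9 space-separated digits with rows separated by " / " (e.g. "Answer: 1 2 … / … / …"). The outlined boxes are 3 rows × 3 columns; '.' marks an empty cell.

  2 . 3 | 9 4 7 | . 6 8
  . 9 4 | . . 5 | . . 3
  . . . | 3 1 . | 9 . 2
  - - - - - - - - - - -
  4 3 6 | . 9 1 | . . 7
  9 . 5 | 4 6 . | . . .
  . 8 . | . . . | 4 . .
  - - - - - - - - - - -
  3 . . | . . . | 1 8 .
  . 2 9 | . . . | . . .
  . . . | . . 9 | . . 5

Step 1. [r7c3∈{7}] r7c3 has the single candidate 7. So r7c3=7.
Step 2. [r6c8∈{1,2,3,5,9}] col 8 places 9 nowhere but r6c8, so r6c8=9.
Step 3. [r2c7∈{7}] only 7 remains possible at r2c7 ⇒ r2c7=7.
Step 4. [r1c2∈{1,5}] across row 1, 1 lands solely at r1c2. So r1c2=1.
Step 5. [r6c3∈{1,2}] 2 has one home in col 3: r6c3. So r6c3=2.
Step 6. [r3c3∈{8}] r3c3 has the single candidate 8, so r3c3=8.
Step 7. [r2c1∈{6}] only 6 remains possible at r2c1, so r2c1=6.
Step 8. [r6c1∈{1,7}] box 4 places 1 nowhere but r6c1. So r6c1=1.
Step 9. [r8c4∈{1,5,6,7,8}] 1 has one home in row 8: r8c4 ⇒ r8c4=1.
Step 10. [r6c6∈{3}] r6c6 has the single candidate 3 ⇒ r6c6=3.
Step 11. [r3c8∈{4,5}] 4 has one home in row 3: r3c8. So r3c8=4.
Step 12. [r9c1∈{8}] r9c1 has the single candidate 8. So r9c1=8.
Step 13. [r4c8∈{2,5}] col 8 places 5 nowhere but r4c8 ⇒ r4c8=5.
Step 14. [r8c1∈{5}] r8c1 has the single candidate 5, so r8c1=5.
Step 15. [r7c9∈{4,6,9}] r7c9 is the only open cell in row 7 admitting 9, so r7c9=9.
Step 16. [r8c9∈{4,6}] 4 has one home in col 9: r8c9, so r8c9=4.
Step 17. [r7c6∈{2,4,6}] r7c6 is the only open cell in col 6 admitting 4, so r7c6=4.
Step 18. [r5c6∈{2,8}] r5c6 is the only open cell in col 6 admitting 2, so r5c6=2.
Step 19. [r9c8∈{2,3,7}] col 8 places 2 nowhere but r9c8. So r9c8=2.
Step 20. [r8c6∈{6,8}] 8 has one home in col 6: r8c6, so r8c6=8.
Step 21. [r7c2∈{6}] nothing but 6 survives at r7c2, so r7c2=6.
Step 22. [r8c7∈{3,6}] row 8 places 6 nowhere but r8c7, so r8c7=6.
Step 23. [r9c7∈{3}] r9c7 is down to just 3. So r9c7=3.
Step 24. [r9c5∈{7}] nothing but 7 survives at r9c5, so r9c5=7.
Step 25. [r2c5∈{2,8}] r2c5 is the only open cell in col 5 admitting 8 ⇒ r2c5=8.
Step 26. [r7c5∈{2,5}] r7c5 is the only open cell in col 5 admitting 2. So r7c5=2.
Step 27. [r2c8∈{1}] nothing but 1 survives at r2c8. So r2c8=1.
Step 28. [r5c2∈{7}] r5c2's peers cover all but 7 ⇒ r5c2=7.
Step 29. [r5c7∈{8}] r5c7's peers cover all but 8, so r5c7=8.
Step 30. [r7c4∈{5}] r7c4 is down to just 5, so r7c4=5.
Step 31. [r8c8∈{7}] only 7 remains possible at r8c8. So r8c8=7.
Step 32. [r4c7∈{2}] r4c7 is down to just 2, so r4c7=2.
Step 33. [r5c9∈{1}] only 1 remains possible at r5c9 ⇒ r5c9=1.
Step 34. [r6c9∈{6}] r6c9 has the single candidate 6, so r6c9=6.
Step 35. [r2c4∈{2}] r2c4 has the single candidate 2. So r2c4=2.
Step 36. [r3c1∈{7}] r3c1's peers cover all but 7. So r3c1=7.
Step 37. [r6c4∈{7}] r6c4 has the single candidate 7 ⇒ r6c4=7.
Step 38. [r3c6∈{6}] only 6 remains possible at r3c6 ⇒ r3c6=6.
Step 39. [r9c2∈{4}] r9c2's peers cover all but 4 ⇒ r9c2=4.
Step 40. [r9c4∈{6}] r9c4 is down to just 6, so r9c4=6.
Step 41. [r5c8∈{3}] r5c8's peers cover all but 3. So r5c8=3.
Step 42. [r4c4∈{8}] r4c4's peers cover all but 8. So r4c4=8.
Step 43. [r8c5∈{3}] r8c5 is down to just 3 ⇒ r8c5=3.
Step 44. [r1c7∈{5}] nothing but 5 survives at r1c7. So r1c7=5.
Step 45. [r3c2∈{5}] only 5 remains possible at r3c2. So r3c2=5.
Step 46. [r9c3∈{1}] only 1 remains possible at r9c3 ⇒ r9c3=1.
Step 47. [r6c5∈{5}] r6c5 has the single candidate 5 ⇒ r6c5=5.

Answer: 2 1 3 9 4 7 5 6 8 / 6 9 4 2 8 5 7 1 3 / 7 5 8 3 1 6 9 4 2 / 4 3 6 8 9 1 2 5 7 / 9 7 5 4 6 2 8 3 1 / 1 8 2 7 5 3 4 9 6 / 3 6 7 5 2 4 1 8 9 / 5 2 9 1 3 8 6 7 4 / 8 4 1 6 7 9 3 2 5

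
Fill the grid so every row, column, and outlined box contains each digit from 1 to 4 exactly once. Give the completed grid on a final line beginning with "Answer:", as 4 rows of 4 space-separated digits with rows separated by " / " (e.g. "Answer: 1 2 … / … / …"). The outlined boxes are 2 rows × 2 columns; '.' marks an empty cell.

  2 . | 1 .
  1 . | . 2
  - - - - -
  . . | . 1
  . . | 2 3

Step 1. [r3c3∈{4}] r3c3's peers cover all but 4. So r3c3=4.
Step 2. [r2c2∈{3,4}] row 2 places 4 nowhere but r2c2 ⇒ r2c2=4.
Step 3. [r3c2∈{2,3}] row 3 places 2 nowhere but r3c2 ⇒ r3c2=2.
Step 4. [r3c1∈{3}] only 3 remains possible at r3c1 ⇒ r3c1=3.
Step 5. [r2c3∈{3}] r2c3 has the single candidate 3, so r2c3=3.
Step 6. [r4c1∈{4}] r4c1 is down to just 4 ⇒ r4c1=4.
Step 7. [r1c4∈{4}] r1c4 has the single candidate 4, so r1c4=4.
Step 8. [r1c2∈{3}] nothing but 3 survives at r1c2, so r1c2=3.
Step 9. [r4c2∈{1}] nothing but 1 survives at r4c2. So r4c2=1.

Answer: 2 3 1 4 / 1 4 3 2 / 3 2 4 1 / 4 1 2 3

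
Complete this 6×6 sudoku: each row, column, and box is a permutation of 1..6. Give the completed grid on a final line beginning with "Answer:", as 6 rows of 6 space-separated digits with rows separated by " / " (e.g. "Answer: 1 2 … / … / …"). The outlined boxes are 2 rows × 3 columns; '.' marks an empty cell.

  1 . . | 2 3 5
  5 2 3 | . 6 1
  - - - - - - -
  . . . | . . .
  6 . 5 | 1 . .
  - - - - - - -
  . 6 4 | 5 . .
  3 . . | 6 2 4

Step 1. [r3c1∈{2,4}] in col 1, 4 fits only at r3c1 ⇒ r3c1=4.
Step 2. [r3c4∈{3}] r3c4 is down to just 3. So r3c4=3.
Step 3. [r3c3∈{1,2}] across col 3, 2 lands solely at r3c3 ⇒ r3c3=2.
Step 4. [r6c3∈{1}] only 1 remains possible at r6c3 ⇒ r6c3=1.
Step 5. [r4c6∈{2}] r4c6 is down to just 2. So r4c6=2.
Step 6. [r6c2∈{5}] nothing but 5 survives at r6c2 ⇒ r6c2=5.
Step 7. [r1c2∈{4}] r1c2 has the single candidate 4, so r1c2=4.
Step 8. [r1c3∈{6}] r1c3's peers cover all but 6 ⇒ r1c3=6.
Step 9. [r4c2∈{3}] r4c2 has the single candidate 3. So r4c2=3.
Step 10. [r3c5∈{5}] nothing but 5 survives at r3c5 ⇒ r3c5=5.
Step 11. [r2c4∈{4}] nothing but 4 survives at r2c4 ⇒ r2c4=4.
Step 12. [r5c6∈{3}] only 3 remains possible at r5c6. So r5c6=3.
Step 13. [r4c5∈{4}] r4c5 is down to just 4. So r4c5=4.
Step 14. [r5c1∈{2}] r5c1 has the single candidate 2 ⇒ r5c1=2.
Step 15. [r3c6∈{6}] r3c6's peers cover all but 6 ⇒ r3c6=6.
Step 16. [r5c5∈{1}] nothing but 1 survives at r5c5 ⇒ r5c5=1.
Step 17. [r3c2∈{1}] nothing but 1 survives at r3c2, so r3c2=1.

Answer: 1 4 6 2 3 5 / 5 2 3 4 6 1 / 4 1 2 3 5 6 / 6 3 5 1 4 2 / 2 6 4 5 1 3 / 3 5 1 6 2 4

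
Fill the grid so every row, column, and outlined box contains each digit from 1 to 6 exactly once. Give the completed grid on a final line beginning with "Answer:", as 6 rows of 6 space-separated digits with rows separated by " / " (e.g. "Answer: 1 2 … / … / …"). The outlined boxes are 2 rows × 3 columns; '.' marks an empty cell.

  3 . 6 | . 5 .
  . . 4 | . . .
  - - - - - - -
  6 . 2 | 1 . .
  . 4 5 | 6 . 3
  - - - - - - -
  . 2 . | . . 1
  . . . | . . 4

Step 1. [r2c5∈{1,2,3,6}] col 5 places 1 nowhere but r2c5 ⇒ r2c5=1.
Step 2. [r5c3∈{3}] r5c3 has the single candidate 3, so r5c3=3.
Step 3. [r1c6∈{2}] r1c6 has the single candidate 2, so r1c6=2.
Step 4. [r6c5∈{2,3,6}] col 5 places 3 nowhere but r6c5. So r6c5=3.
Step 5. [r6c2∈{1,5,6}] in row 6, 6 fits only at r6c2. So r6c2=6.
Step 6. [r5c4∈{5}] nothing but 5 survives at r5c4, so r5c4=5.
Step 7. [r6c1∈{1,5}] 5 has one home in row 6: r6c1. So r6c1=5.
Step 8. [r5c1∈{4}] r5c1's peers cover all but 4 ⇒ r5c1=4.
Step 9. [r2c4∈{3}] r2c4 has the single candidate 3. So r2c4=3.
Step 10. [r6c3∈{1}] r6c3 is down to just 1. So r6c3=1.
Step 11. [r2c2∈{5}] nothing but 5 survives at r2c2 ⇒ r2c2=5.
Step 12. [r2c1∈{2}] r2c1 is down to just 2. So r2c1=2.
Step 13. [r1c4∈{4}] only 4 remains possible at r1c4 ⇒ r1c4=4.
Step 14. [r3c6∈{5}] r3c6 has the single candidate 5, so r3c6=5.
Step 15. [r2c6∈{6}] r2c6 has the single candidate 6, so r2c6=6.
Step 16. [r3c5∈{4}] nothing but 4 survives at r3c5 ⇒ r3c5=4.
Step 17. [r4c5∈{2}] only 2 remains possible at r4c5. So r4c5=2.
Step 18. [r5c5∈{6}] r5c5 is down to just 6 ⇒ r5c5=6.
Step 19. [r3c2∈{3}] r3c2's peers cover all but 3, so r3c2=3.
Step 20. [r6c4∈{2}] r6c4's peers cover all but 2 ⇒ r6c4=2.
Step 21. [r4c1∈{1}] only 1 remains possible at r4c1, so r4c1=1.
Step 22. [r1c2∈{1}] only 1 remains possible at r1c2, so r1c2=1.

Answer: 3 1 6 4 5 2 / 2 5 4 3 1 6 / 6 3 2 1 4 5 / 1 4 5 6 2 3 / 4 2 3 5 6 1 / 5 6 1 2 3 4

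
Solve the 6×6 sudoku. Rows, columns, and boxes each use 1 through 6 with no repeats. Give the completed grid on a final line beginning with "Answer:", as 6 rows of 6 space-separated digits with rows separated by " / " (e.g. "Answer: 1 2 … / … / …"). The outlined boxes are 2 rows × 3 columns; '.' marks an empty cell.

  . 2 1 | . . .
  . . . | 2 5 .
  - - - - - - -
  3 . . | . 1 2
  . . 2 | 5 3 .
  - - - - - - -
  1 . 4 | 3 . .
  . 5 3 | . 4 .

Step 1. [r5c2∈{6}] only 6 remains possible at r5c2. So r5c2=6.
Step 2. [r2c3∈{6}] r2c3 has the single candidate 6 ⇒ r2c3=6.
Step 3. [r3c4∈{4,6}] r3c4 is the only open cell in row 3 admitting 6, so r3c4=6.
Step 4. [r2c1∈{4}] nothing but 4 survives at r2c1. So r2c1=4.
Step 5. [r1c6∈{3,4,6}] in row 1, 3 fits only at r1c6. So r1c6=3.
Step 6. [r6c4∈{1}] r6c4 is down to just 1, so r6c4=1.
Step 7. [r4c6∈{4}] r4c6 is down to just 4. So r4c6=4.
Step 8. [r3c2∈{4}] only 4 remains possible at r3c2. So r3c2=4.
Step 9. [r6c1∈{2}] r6c1 has the single candidate 2 ⇒ r6c1=2.
Step 10. [r3c3∈{5}] r3c3 is down to just 5 ⇒ r3c3=5.
Step 11. [r5c5∈{2}] r5c5's peers cover all but 2 ⇒ r5c5=2.
Step 12. [r1c5∈{6}] r1c5's peers cover all but 6. So r1c5=6.
Step 13. [r2c6∈{1}] r2c6 has the single candidate 1, so r2c6=1.
Step 14. [r1c4∈{4}] r1c4 has the single candidate 4. So r1c4=4.
Step 15. [r5c6∈{5}] r5c6 is down to just 5 ⇒ r5c6=5.
Step 16. [r4c1∈{6}] nothing but 6 survives at r4c1. So r4c1=6.
Step 17. [r6c6∈{6}] r6c6's peers cover all but 6. So r6c6=6.
Step 18. [r2c2∈{3}] nothing but 3 survives at r2c2, so r2c2=3.
Step 19. [r4c2∈{1}] r4c2's peers cover all but 1, so r4c2=1.
Step 20. [r1c1∈{5}] r1c1's peers cover all but 5 ⇒ r1c1=5.

Answer: 5 2 1 4 6 3 / 4 3 6 2 5 1 / 3 4 5 6 1 2 / 6 1 2 5 3 4 / 1 6 4 3 2 5 / 2 5 3 1 4 6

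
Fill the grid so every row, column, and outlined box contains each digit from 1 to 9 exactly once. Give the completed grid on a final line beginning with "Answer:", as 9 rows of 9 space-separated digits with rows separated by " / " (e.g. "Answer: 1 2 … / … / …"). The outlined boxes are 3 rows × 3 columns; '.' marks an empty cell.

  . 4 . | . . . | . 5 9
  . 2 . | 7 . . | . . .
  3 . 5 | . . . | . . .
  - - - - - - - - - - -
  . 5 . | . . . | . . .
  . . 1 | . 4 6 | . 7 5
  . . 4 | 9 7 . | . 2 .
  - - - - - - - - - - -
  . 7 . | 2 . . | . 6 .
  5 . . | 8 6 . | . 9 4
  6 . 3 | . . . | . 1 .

Step 1. [r6c1∈{8}] nothing but 8 survives at r6c1 ⇒ r6c1=8.
Step 2. [r5c7∈{3,8,9}] r5c7 is the only open cell in row 5 admitting 8. So r5c7=8.
Step 3. [r5c4∈{3}] only 3 remains possible at r5c4 ⇒ r5c4=3.
Step 4. [r4c4∈{1}] r4c4 is down to just 1, so r4c4=1.
Step 5. [r9c4∈{4,5}] across col 4, 5 lands solely at r9c4 ⇒ r9c4=5.
Step 6. [r9c5∈{9}] nothing but 9 survives at r9c5 ⇒ r9c5=9.
Step 7. [r3c4∈{4,6}] in col 4, 4 fits only at r3c4 ⇒ r3c4=4.
Step 8. [r3c8∈{8}] r3c8's peers cover all but 8. So r3c8=8.
Step 9. [r4c7∈{3,4,6,9}] in col 7, 9 fits only at r4c7, so r4c7=9.
Step 10. [r2c5∈{1,3,5,8}] col 5 places 5 nowhere but r2c5, so r2c5=5.
Step 11. [r2c7∈{1,3,4,6}] r2c7 is the only open cell in col 7 admitting 4, so r2c7=4.
Step 12. [r2c8∈{3}] r2c8's peers cover all but 3. So r2c8=3.
Step 13. [r4c9∈{3,6}] r4c9 is the only open cell in row 4 admitting 3. So r4c9=3.
Step 14. [r4c3∈{2,6,7}] across row 4, 6 lands solely at r4c3. So r4c3=6.
Step 15. [r2c9∈{1,6}] r2c9 is the only open cell in row 2 admitting 6, so r2c9=6.
Step 16. [r1c3∈{7,8}] across col 3, 7 lands solely at r1c3, so r1c3=7.
Step 17. [r1c1∈{1}] r1c1 has the single candidate 1. So r1c1=1.
Step 18. [r1c7∈{2}] only 2 remains possible at r1c7. So r1c7=2.
Step 19. [r2c6∈{1,8,9}] across row 2, 1 lands solely at r2c6, so r2c6=1.
Step 20. [r2c1∈{9}] r2c1 has the single candidate 9, so r2c1=9.
Step 21. [r9c7∈{7}] r9c7 has the single candidate 7, so r9c7=7.
Step 22. [r6c9∈{1}] r6c9 is down to just 1 ⇒ r6c9=1.
Step 23. [r3c5∈{2}] r3c5 is down to just 2. So r3c5=2.
Step 24. [r7c9∈{8}] nothing but 8 survives at r7c9 ⇒ r7c9=8.
Step 25. [r8c7∈{3}] r8c7 is down to just 3, so r8c7=3.
Step 26. [r4c6∈{2,8}] across col 6, 2 lands solely at r4c6. So r4c6=2.
Step 27. [r1c6∈{3,8}] r1c6 is the only open cell in col 6 admitting 8, so r1c6=8.
Step 28. [r7c6∈{3,4}] 3 has one home in col 6: r7c6 ⇒ r7c6=3.
Step 29. [r9c2∈{8}] only 8 remains possible at r9c2 ⇒ r9c2=8.
Step 30. [r9c9∈{2}] only 2 remains possible at r9c9 ⇒ r9c9=2.
Step 31. [r3c7∈{1}] r3c7 is down to just 1, so r3c7=1.
Step 32. [r5c2∈{9}] r5c2's peers cover all but 9, so r5c2=9.
Step 33. [r3c2∈{6}] only 6 remains possible at r3c2 ⇒ r3c2=6.
Step 34. [r3c9∈{7}] r3c9's peers cover all but 7 ⇒ r3c9=7.
Step 35. [r8c3∈{2}] only 2 remains possible at r8c3 ⇒ r8c3=2.
Step 36. [r3c6∈{9}] only 9 remains possible at r3c6 ⇒ r3c6=9.
Step 37. [r2c3∈{8}] nothing but 8 survives at r2c3, so r2c3=8.
Step 38. [r8c6∈{7}] only 7 remains possible at r8c6. So r8c6=7.
Step 39. [r5c1∈{2}] r5c1 has the single candidate 2. So r5c1=2.
Step 40. [r4c8∈{4}] only 4 remains possible at r4c8, so r4c8=4.
Step 41. [r7c5∈{1}] r7c5 has the single candidate 1. So r7c5=1.
Step 42. [r8c2∈{1}] nothing but 1 survives at r8c2 ⇒ r8c2=1.
Step 43. [r4c1∈{7}] nothing but 7 survives at r4c1. So r4c1=7.
Step 44. [r4c5∈{8}] r4c5 is down to just 8 ⇒ r4c5=8.
Step 45. [r1c4∈{6}] r1c4's peers cover all but 6, so r1c4=6.
Step 46. [r6c7∈{6}] r6c7's peers cover all but 6 ⇒ r6c7=6.
Step 47. [r7c1∈{4}] r7c1 is down to just 4 ⇒ r7c1=4.
Step 48. [r7c7∈{5}] nothing but 5 survives at r7c7, so r7c7=5.
Step 49. [r1c5∈{3}] only 3 remains possible at r1c5. So r1c5=3.
Step 50. [r6c6∈{5}] r6c6 is down to just 5. So r6c6=5.
Step 51. [r9c6∈{4}] r9c6's peers cover all but 4 ⇒ r9c6=4.
Step 52. [r6c2∈{3}] r6c2's peers cover all but 3, so r6c2=3.
Step 53. [r7c3∈{9}] r7c3's peers cover all but 9, so r7c3=9.

Answer: 1 4 7 6 3 8 2 5 9 / 9 2 8 7 5 1 4 3 6 / 3 6 5 4 2 9 1 8 7 / 7 5 6 1 8 2 9 4 3 / 2 9 1 3 4 6 8 7 5 / 8 3 4 9 7 5 6 2 1 / 4 7 9 2 1 3 5 6 8 / 5 1 2 8 6 7 3 9 4 / 6 8 3 5 9 4 7 1 2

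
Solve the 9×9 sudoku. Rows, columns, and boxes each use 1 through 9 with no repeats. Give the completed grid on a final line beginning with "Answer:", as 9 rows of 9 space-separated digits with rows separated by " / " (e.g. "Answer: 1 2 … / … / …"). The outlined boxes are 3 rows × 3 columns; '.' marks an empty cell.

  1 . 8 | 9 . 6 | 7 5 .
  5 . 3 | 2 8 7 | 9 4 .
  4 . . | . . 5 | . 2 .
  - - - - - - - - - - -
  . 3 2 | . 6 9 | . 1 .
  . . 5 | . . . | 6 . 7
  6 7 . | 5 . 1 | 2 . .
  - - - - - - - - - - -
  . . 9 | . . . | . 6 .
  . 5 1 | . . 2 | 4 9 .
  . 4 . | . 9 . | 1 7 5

Step 1. [r4c1∈{8}] r4c1 has the single candidate 8. So r4c1=8.
Step 2. [r1c9∈{3}] r1c9 is down to just 3 ⇒ r1c9=3.
Step 3. [r7c7∈{3,8}] 3 has one home in col 7: r7c7 ⇒ r7c7=3.
Step 4. [r8c4∈{3,6,7,8}] across row 8, 6 lands solely at r8c4 ⇒ r8c4=6.
Step 5. [r7c2∈{2,8}] across col 2, 8 lands solely at r7c2, so r7c2=8.
Step 6. [r7c5∈{1,4,5,7}] r7c5 is the only open cell in row 7 admitting 5. So r7c5=5.
Step 7. [r2c2∈{6}] nothing but 6 survives at r2c2. So r2c2=6.
Step 8. [r7c4∈{1,4,7}] 1 has one home in row 7: r7c4 ⇒ r7c4=1.
Step 9. [r3c4∈{3}] only 3 remains possible at r3c4. So r3c4=3.
Step 10. [r7c1∈{2,7}] across row 7, 7 lands solely at r7c1. So r7c1=7.
Step 11. [r5c5∈{2,3,4}] r5c5 is the only open cell in row 5 admitting 2, so r5c5=2.
Step 12. [r8c9∈{8}] r8c9 has the single candidate 8 ⇒ r8c9=8.
Step 13. [r9c4∈{8}] only 8 remains possible at r9c4. So r9c4=8.
Step 14. [r5c4∈{4}] r5c4 is down to just 4 ⇒ r5c4=4.
Step 15. [r6c5∈{3}] r6c5 has the single candidate 3. So r6c5=3.
Step 16. [r6c9∈{4,9}] 9 has one home in row 6: r6c9 ⇒ r6c9=9.
Step 17. [r5c6∈{8}] only 8 remains possible at r5c6, so r5c6=8.
Step 18. [r5c2∈{1,9}] in row 5, 1 fits only at r5c2, so r5c2=1.
Step 19. [r9c1∈{2,3}] r9c1 is the only open cell in row 9 admitting 2, so r9c1=2.
Step 20. [r2c9∈{1}] only 1 remains possible at r2c9 ⇒ r2c9=1.
Step 21. [r6c8∈{8}] r6c8 is down to just 8. So r6c8=8.
Step 22. [r5c1∈{9}] r5c1 has the single candidate 9, so r5c1=9.
Step 23. [r9c3∈{6}] r9c3 has the single candidate 6, so r9c3=6.
Step 24. [r1c5∈{4}] only 4 remains possible at r1c5. So r1c5=4.
Step 25. [r4c4∈{7}] r4c4 is down to just 7, so r4c4=7.
Step 26. [r4c7∈{5}] only 5 remains possible at r4c7. So r4c7=5.
Step 27. [r7c6∈{4}] only 4 remains possible at r7c6 ⇒ r7c6=4.
Step 28. [r5c8∈{3}] nothing but 3 survives at r5c8 ⇒ r5c8=3.
Step 29. [r6c3∈{4}] r6c3 has the single candidate 4. So r6c3=4.
Step 30. [r8c5∈{7}] r8c5's peers cover all but 7. So r8c5=7.
Step 31. [r3c2∈{9}] nothing but 9 survives at r3c2 ⇒ r3c2=9.
Step 32. [r9c6∈{3}] nothing but 3 survives at r9c6. So r9c6=3.
Step 33. [r8c1∈{3}] r8c1 has the single candidate 3 ⇒ r8c1=3.
Step 34. [r1c2∈{2}] only 2 remains possible at r1c2. So r1c2=2.
Step 35. [r3c7∈{8}] r3c7's peers cover all but 8. So r3c7=8.
Step 36. [r3c9∈{6}] only 6 remains possible at r3c9. So r3c9=6.
Step 37. [r3c5∈{1}] r3c5 is down to just 1 ⇒ r3c5=1.
Step 38. [r7c9∈{2}] r7c9 is down to just 2, so r7c9=2.
Step 39. [r4c9∈{4}] only 4 remains possible at r4c9. So r4c9=4.
Step 40. [r3c3∈{7}] only 7 remains possible at r3c3 ⇒ r3c3=7.

Answer: 1 2 8 9 4 6 7 5 3 / 5 6 3 2 8 7 9 4 1 / 4 9 7 3 1 5 8 2 6 / 8 3 2 7 6 9 5 1 4 / 9 1 5 4 2 8 6 3 7 / 6 7 4 5 3 1 2 8 9 / 7 8 9 1 5 4 3 6 2 / 3 5 1 6 7 2 4 9 8 / 2 4 6 8 9 3 1 7 5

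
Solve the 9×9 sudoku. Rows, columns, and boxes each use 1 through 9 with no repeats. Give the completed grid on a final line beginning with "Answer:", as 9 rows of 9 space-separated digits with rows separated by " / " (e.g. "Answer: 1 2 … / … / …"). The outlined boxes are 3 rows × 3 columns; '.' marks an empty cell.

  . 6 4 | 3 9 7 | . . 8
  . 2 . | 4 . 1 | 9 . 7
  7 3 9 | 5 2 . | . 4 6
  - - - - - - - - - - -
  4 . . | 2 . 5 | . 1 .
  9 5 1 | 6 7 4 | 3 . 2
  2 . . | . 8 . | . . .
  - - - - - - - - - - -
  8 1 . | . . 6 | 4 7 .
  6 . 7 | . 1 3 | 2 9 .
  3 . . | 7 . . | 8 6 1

Step 1. [r6c8∈{5}] only 5 remains possible at r6c8. So r6c8=5.
Step 2. [r7c5∈{5}] r7c5's peers cover all but 5. So r7c5=5.
Step 3. [r6c6∈{9}] nothing but 9 survives at r6c6 ⇒ r6c6=9.
Step 4. [r1c1∈{1,5}] r1c1 is the only open cell in col 1 admitting 1, so r1c1=1.
Step 5. [r4c2∈{7,8}] across col 2, 8 lands solely at r4c2. So r4c2=8.
Step 6. [r4c7∈{6,7}] 7 has one home in row 4: r4c7. So r4c7=7.
Step 7. [r6c3∈{3,6}] across row 6, 3 lands solely at r6c3, so r6c3=3.
Step 8. [r9c3∈{2,5}] across row 9, 5 lands solely at r9c3 ⇒ r9c3=5.
Step 9. [r8c2∈{4}] nothing but 4 survives at r8c2, so r8c2=4.
Step 10. [r2c5∈{6}] nothing but 6 survives at r2c5. So r2c5=6.
Step 11. [r9c6∈{2}] r9c6's peers cover all but 2 ⇒ r9c6=2.
Step 12. [r5c8∈{8}] only 8 remains possible at r5c8 ⇒ r5c8=8.
Step 13. [r2c3∈{8}] nothing but 8 survives at r2c3 ⇒ r2c3=8.
Step 14. [r7c3∈{2}] nothing but 2 survives at r7c3 ⇒ r7c3=2.
Step 15. [r6c9∈{4}] r6c9 has the single candidate 4 ⇒ r6c9=4.
Step 16. [r6c7∈{6}] only 6 remains possible at r6c7, so r6c7=6.
Step 17. [r1c8∈{2}] only 2 remains possible at r1c8 ⇒ r1c8=2.
Step 18. [r4c5∈{3}] r4c5's peers cover all but 3 ⇒ r4c5=3.
Step 19. [r3c7∈{1}] only 1 remains possible at r3c7 ⇒ r3c7=1.
Step 20. [r2c8∈{3}] only 3 remains possible at r2c8 ⇒ r2c8=3.
Step 21. [r6c4∈{1}] only 1 remains possible at r6c4 ⇒ r6c4=1.
Step 22. [r7c9∈{3}] nothing but 3 survives at r7c9 ⇒ r7c9=3.
Step 23. [r2c1∈{5}] only 5 remains possible at r2c1 ⇒ r2c1=5.
Step 24. [r3c6∈{8}] only 8 remains possible at r3c6. So r3c6=8.
Step 25. [r6c2∈{7}] r6c2 has the single candidate 7. So r6c2=7.
Step 26. [r9c2∈{9}] only 9 remains possible at r9c2, so r9c2=9.
Step 27. [r4c3∈{6}] r4c3 is down to just 6 ⇒ r4c3=6.
Step 28. [r7c4∈{9}] r7c4's peers cover all but 9. So r7c4=9.
Step 29. [r8c9∈{5}] r8c9 is down to just 5. So r8c9=5.
Step 30. [r8c4∈{8}] r8c4 is down to just 8, so r8c4=8.
Step 31. [r4c9∈{9}] r4c9 is down to just 9 ⇒ r4c9=9.
Step 32. [r1c7∈{5}] r1c7's peers cover all but 5. So r1c7=5.
Step 33. [r9c5∈{4}] r9c5's peers cover all but 4, so r9c5=4.

Answer: 1 6 4 3 9 7 5 2 8 / 5 2 8 4 6 1 9 3 7 / 7 3 9 5 2 8 1 4 6 / 4 8 6 2 3 5 7 1 9 / 9 5 1 6 7 4 3 8 2 / 2 7 3 1 8 9 6 5 4 / 8 1 2 9 5 6 4 7 3 / 6 4 7 8 1 3 2 9 5 / 3 9 5 7 4 2 8 6 1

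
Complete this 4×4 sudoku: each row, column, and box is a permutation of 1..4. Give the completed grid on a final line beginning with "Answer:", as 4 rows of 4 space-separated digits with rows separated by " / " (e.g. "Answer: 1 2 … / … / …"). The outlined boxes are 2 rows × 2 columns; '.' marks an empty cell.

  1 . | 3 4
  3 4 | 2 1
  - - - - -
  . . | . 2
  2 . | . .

Step 1. [r3c2∈{1,3}] in row 3, 3 fits only at r3c2 ⇒ r3c2=3.
Step 2. [r4c3∈{1,4}] 4 has one home in row 4: r4c3, so r4c3=4.
Step 3. [r3c1∈{4}] r3c1's peers cover all but 4, so r3c1=4.
Step 4. [r4c2∈{1}] r4c2's peers cover all but 1, so r4c2=1.
Step 5. [r3c3∈{1}] nothing but 1 survives at r3c3. So r3c3=1.
Step 6. [r4c4∈{3}] only 3 remains possible at r4c4 ⇒ r4c4=3.
Step 7. [r1c2∈{2}] only 2 remains possible at r1c2 ⇒ r1c2=2.

Answer: 1 2 3 4 / 3 4 2 1 / 4 3 1 2 / 2 1 4 3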